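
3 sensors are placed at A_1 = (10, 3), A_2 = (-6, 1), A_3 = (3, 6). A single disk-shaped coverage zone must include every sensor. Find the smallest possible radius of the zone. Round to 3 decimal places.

Side lengths²: A_1A_2² = 260, A_1A_3² = 58, A_2A_3² = 106.
Since A_1A_2² = 260 ≥ 106 + 58 = 164, the angle opposite A_1A_2 is not acute, so the smallest enclosing circle has A_1A_2 as diameter.
Centre = midpoint of A_1A_2 = (2, 2), r² = 260/4 = 65.
r = √65 ≈ 8.062.

8.062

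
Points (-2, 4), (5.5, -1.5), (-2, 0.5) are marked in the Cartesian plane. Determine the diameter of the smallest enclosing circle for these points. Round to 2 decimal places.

9.30

Call the three points A, B, C in the order given.
Side lengths²: AB² = 86.5, AC² = 12.25, BC² = 60.25.
Since AB² = 86.5 ≥ 60.25 + 12.25 = 72.5, the angle opposite AB is not acute, so the smallest enclosing circle has AB as diameter.
Centre = midpoint of AB = (1.75, 1.25), r² = 86.5/4 = 21.625.
Diameter = 2r = 2√(21.625) ≈ 9.30.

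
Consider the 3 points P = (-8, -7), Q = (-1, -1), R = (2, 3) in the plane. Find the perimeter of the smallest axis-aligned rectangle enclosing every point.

40

Width = max x − min x = 2 − (-8) = 10.
Height = max y − min y = 3 − (-7) = 10.
Perimeter = 2(10 + 10) = 40.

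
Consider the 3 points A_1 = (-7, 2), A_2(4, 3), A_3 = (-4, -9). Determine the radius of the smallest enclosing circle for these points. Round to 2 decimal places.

7.32

Side lengths²: A_1A_2² = 122, A_1A_3² = 130, A_2A_3² = 208.
Since A_2A_3² = 208 < 130 + 122 = 252, the triangle is acute, so the smallest enclosing circle is the circumcircle.
Circumcentre = (-33/31, -71/31), r² = 51545/961.
r = √(51545/961) ≈ 7.32.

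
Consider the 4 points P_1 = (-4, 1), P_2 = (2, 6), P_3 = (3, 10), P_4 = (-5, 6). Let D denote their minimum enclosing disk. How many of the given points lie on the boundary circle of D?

2

The minimum enclosing circle of a finite set is fixed by two of the points (as a diameter) or three (as a circumcircle).
The farthest pair is P_1–P_3 with squared distance 130. The circle on this segment as diameter has centre (-0.5, 5.5) and r² = 130/4 = 32.5.
Check P_2: distance² to centre = 6.5 ≤ 32.5, so it lies inside.
All remaining points lie in this disk, and no smaller disk contains both endpoints, so this is the minimum enclosing circle.
The points at distance exactly r from the centre are P_1, P_3 — 2 points.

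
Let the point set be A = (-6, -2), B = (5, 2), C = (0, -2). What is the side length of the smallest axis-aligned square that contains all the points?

11

The bounding box has width 11 and height 4.
An axis-aligned square enclosing the set must have side ≥ max(width, height).
So the minimum side is max(11, 4) = 11.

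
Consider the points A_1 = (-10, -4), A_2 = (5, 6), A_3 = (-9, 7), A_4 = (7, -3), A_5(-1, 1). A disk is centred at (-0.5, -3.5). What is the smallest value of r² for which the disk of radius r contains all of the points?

182.5

The required radius is the distance from (-0.5, -3.5) to the farthest point.
Squared distances: 90.5, 120.5, 182.5, 56.5, 20.5.
Maximum is 182.5, attained at A_3.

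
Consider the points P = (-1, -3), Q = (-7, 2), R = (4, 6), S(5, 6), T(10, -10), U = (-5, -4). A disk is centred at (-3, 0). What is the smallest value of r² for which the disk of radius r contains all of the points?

269

The required radius is the distance from (-3, 0) to the farthest point.
Squared distances: 13, 20, 85, 100, 269, 20.
Maximum is 269, attained at T.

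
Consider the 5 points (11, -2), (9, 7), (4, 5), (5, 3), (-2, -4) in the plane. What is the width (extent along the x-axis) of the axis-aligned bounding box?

13

max x = 11, min x = -2, so width = 13.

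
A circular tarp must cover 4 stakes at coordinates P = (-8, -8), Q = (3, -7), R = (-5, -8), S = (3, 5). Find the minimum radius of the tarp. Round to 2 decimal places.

8.51

By Welzl's lemma the MEC is supported by two points (diametrically opposite) or three points (on a circumcircle).
The farthest pair is P–S with squared distance 290. The circle on this segment as diameter has centre (-2.5, -1.5) and r² = 290/4 = 72.5.
Check Q: distance² to centre = 60.5 ≤ 72.5, so it lies inside.
All remaining points lie in this disk, and no smaller disk contains both endpoints, so this is the minimum enclosing circle.
r = √(72.5) ≈ 8.51.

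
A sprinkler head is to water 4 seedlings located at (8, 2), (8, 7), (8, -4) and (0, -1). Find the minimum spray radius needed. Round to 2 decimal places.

By Welzl's lemma the MEC is supported by two points (diametrically opposite) or three points (on a circumcircle).
The minimum enclosing circle is determined by three boundary points: (8, 7), (8, -4), (0, -1).
Their circumcentre is (5.5, 1.5) with r² = 36.5.
The farthest remaining point (8, 2) is at distance² 6.5 ≤ 36.5.
r = √(36.5) ≈ 6.04.

6.04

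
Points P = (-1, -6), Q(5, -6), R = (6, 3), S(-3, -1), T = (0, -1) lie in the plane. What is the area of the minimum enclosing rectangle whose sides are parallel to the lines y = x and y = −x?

104

In coordinates u = x + y, v = x − y the rectangle is axis-aligned; the map (x,y)→(u,v) scales areas by 2.
u-values: -7, -1, 9, -4, -1; range = 9 − (-7) = 16.
v-values: 5, 11, 3, -2, 1; range = 11 − (-2) = 13.
Area = (16 × 13) / 2 = 104.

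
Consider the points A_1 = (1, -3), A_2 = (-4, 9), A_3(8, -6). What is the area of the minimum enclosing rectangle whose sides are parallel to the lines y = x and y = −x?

In coordinates u = x + y, v = x − y the rectangle is axis-aligned; the map (x,y)→(u,v) scales areas by 2.
u-values: -2, 5, 2; range = 5 − (-2) = 7.
v-values: 4, -13, 14; range = 14 − (-13) = 27.
Area = (7 × 27) / 2 = 94.5.

94.5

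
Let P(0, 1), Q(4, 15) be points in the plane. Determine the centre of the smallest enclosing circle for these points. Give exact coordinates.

The smallest circle enclosing two points has them as diameter endpoints.
Centre = midpoint = (2, 8); r² = |PQ|²/4 = 212/4 = 53.
Centre = (2, 8).

(2, 8)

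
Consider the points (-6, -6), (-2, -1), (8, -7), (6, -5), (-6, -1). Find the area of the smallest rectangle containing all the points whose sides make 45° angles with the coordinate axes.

In coordinates u = x + y, v = x − y the rectangle is axis-aligned; the map (x,y)→(u,v) scales areas by 2.
u-values: -12, -3, 1, 1, -7; range = 1 − (-12) = 13.
v-values: 0, -1, 15, 11, -5; range = 15 − (-5) = 20.
Area = (13 × 20) / 2 = 130.

130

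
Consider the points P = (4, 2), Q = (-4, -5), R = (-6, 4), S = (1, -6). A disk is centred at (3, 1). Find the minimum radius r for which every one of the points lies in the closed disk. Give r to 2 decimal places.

The required radius is the distance from (3, 1) to the farthest point.
Squared distances: 2, 85, 90, 53.
Maximum is 90, attained at R.
r = √90 ≈ 9.49.

9.49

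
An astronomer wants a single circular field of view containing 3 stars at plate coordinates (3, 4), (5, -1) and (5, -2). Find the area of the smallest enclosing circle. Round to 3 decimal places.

Call the three points A, B, C in the order given.
Side lengths²: AB² = 29, AC² = 40, BC² = 1.
Since AC² = 40 ≥ 29 + 1 = 30, the angle opposite AC is not acute, so the smallest enclosing circle has AC as diameter.
Centre = midpoint of AC = (4, 1), r² = 40/4 = 10.
Area = π·r² = π·10 ≈ 31.416.

31.416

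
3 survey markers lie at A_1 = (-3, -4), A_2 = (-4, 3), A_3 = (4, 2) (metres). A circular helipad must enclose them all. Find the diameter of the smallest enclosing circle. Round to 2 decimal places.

9.56

Side lengths²: A_1A_2² = 50, A_1A_3² = 85, A_2A_3² = 65.
Since A_1A_3² = 85 < 65 + 50 = 115, the triangle is acute, so the smallest enclosing circle is the circumcircle.
Circumcentre = (-7/22, -1/22), r² = 5525/242.
Diameter = 2r = 2√(5525/242) ≈ 9.56.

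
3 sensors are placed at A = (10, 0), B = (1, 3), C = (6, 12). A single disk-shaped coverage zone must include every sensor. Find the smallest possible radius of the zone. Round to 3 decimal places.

6.435

Side lengths²: AB² = 90, AC² = 160, BC² = 106.
Since AC² = 160 < 106 + 90 = 196, the triangle is acute, so the smallest enclosing circle is the circumcircle.
Circumcentre = (6.875, 5.625), r² = 41.40625.
r = √(41.40625) ≈ 6.435.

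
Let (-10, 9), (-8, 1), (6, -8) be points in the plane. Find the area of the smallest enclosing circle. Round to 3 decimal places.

Call the three points A, B, C in the order given.
Side lengths²: AB² = 68, AC² = 545, BC² = 277.
Since AC² = 545 ≥ 277 + 68 = 345, the angle opposite AC is not acute, so the smallest enclosing circle has AC as diameter.
Centre = midpoint of AC = (-2, 0.5), r² = 545/4 = 136.25.
Area = π·r² = π·136.25 ≈ 428.042.

428.042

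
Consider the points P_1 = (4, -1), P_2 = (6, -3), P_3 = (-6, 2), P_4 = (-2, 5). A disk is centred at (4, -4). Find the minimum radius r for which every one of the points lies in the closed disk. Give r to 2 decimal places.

11.66

The required radius is the distance from (4, -4) to the farthest point.
Squared distances: 9, 5, 136, 117.
Maximum is 136, attained at P_3.
r = √136 ≈ 11.66.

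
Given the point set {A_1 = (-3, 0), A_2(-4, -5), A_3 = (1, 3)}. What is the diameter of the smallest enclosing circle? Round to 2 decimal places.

Side lengths²: A_1A_2² = 26, A_1A_3² = 25, A_2A_3² = 89.
Since A_2A_3² = 89 ≥ 26 + 25 = 51, the angle opposite A_2A_3 is not acute, so the smallest enclosing circle has A_2A_3 as diameter.
Centre = midpoint of A_2A_3 = (-1.5, -1), r² = 89/4 = 22.25.
Diameter = 2r = 2√(22.25) ≈ 9.43.

9.43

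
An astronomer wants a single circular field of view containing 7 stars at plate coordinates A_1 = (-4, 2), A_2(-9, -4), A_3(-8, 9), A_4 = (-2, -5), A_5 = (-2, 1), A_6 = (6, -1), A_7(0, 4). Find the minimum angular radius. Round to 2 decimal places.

8.94

A smallest enclosing disk is always determined by at most three of the input points on its boundary.
The minimum enclosing circle is determined by three boundary points: A_2, A_3, A_6.
Their circumcentre is (-2.40625, 2.03125) with r² = 79.853515625.
The farthest remaining point A_4 is at distance² 49.603515625 ≤ 79.853515625.
r = √(79.853515625) ≈ 8.94.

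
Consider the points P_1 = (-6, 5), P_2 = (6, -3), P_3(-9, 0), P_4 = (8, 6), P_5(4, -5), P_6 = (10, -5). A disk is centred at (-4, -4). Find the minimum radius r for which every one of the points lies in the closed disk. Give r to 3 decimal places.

The required radius is the distance from (-4, -4) to the farthest point.
Squared distances: 85, 101, 41, 244, 65, 197.
Maximum is 244, attained at P_4.
r = √244 ≈ 15.620.

15.620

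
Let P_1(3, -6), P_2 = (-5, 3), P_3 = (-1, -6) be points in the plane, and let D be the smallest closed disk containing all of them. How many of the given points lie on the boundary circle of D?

2

Side lengths²: P_1P_2² = 145, P_1P_3² = 16, P_2P_3² = 97.
Since P_1P_2² = 145 ≥ 97 + 16 = 113, the angle opposite P_1P_2 is not acute, so the smallest enclosing circle has P_1P_2 as diameter.
Centre = midpoint of P_1P_2 = (-1, -1.5), r² = 145/4 = 36.25.
The points at distance exactly r from the centre are P_1, P_2 — 2 points.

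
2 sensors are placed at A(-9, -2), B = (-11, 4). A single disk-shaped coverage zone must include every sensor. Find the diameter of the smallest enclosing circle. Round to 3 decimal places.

6.325

The smallest circle enclosing two points has them as diameter endpoints.
Centre = midpoint = (-10, 1); r² = |AB|²/4 = 40/4 = 10.
Diameter = 2r = 2√10 ≈ 6.325.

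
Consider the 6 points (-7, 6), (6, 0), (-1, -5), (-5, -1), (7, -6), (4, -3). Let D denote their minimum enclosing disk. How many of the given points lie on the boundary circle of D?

The minimum enclosing circle of a finite set is fixed by two of the points (as a diameter) or three (as a circumcircle).
The farthest pair is (-7, 6)–(7, -6) with squared distance 340. The circle on this segment as diameter has centre (0, 0) and r² = 340/4 = 85.
Check (6, 0): distance² to centre = 36 ≤ 85, so it lies inside.
All remaining points lie in this disk, and no smaller disk contains both endpoints, so this is the minimum enclosing circle.
The points at distance exactly r from the centre are (-7, 6), (7, -6) — 2 points.

2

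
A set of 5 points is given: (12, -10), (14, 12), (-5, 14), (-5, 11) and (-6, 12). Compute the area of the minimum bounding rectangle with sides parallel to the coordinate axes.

x ranges over [-6, 14], width 20.
y ranges over [-10, 14], height 24.
Area = 20 × 24 = 480.

480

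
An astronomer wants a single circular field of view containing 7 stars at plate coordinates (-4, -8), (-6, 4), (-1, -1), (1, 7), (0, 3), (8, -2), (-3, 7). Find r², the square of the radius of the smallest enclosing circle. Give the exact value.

The minimum enclosing circle is determined by three boundary points: (-4, -8), (8, -2), (-3, 7).
Their circumcentre is (-4/29, -21/29) with r² = 57065/841.
The farthest remaining point (1, 7) is at distance² 51265/841 ≤ 57065/841.

57065/841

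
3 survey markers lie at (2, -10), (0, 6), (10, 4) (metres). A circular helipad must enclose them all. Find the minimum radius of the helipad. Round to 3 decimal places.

8.498

Call the three points A, B, C in the order given.
Side lengths²: AB² = 260, AC² = 260, BC² = 104.
Since AC² = 260 < 260 + 104 = 364, the triangle is acute, so the smallest enclosing circle is the circumcircle.
Circumcentre = (11/3, -5/3), r² = 650/9.
r = √(650/9) ≈ 8.498.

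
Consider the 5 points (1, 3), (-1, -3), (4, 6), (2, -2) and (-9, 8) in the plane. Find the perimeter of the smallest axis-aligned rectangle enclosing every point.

Width = max x − min x = 4 − (-9) = 13.
Height = max y − min y = 8 − (-3) = 11.
Perimeter = 2(13 + 11) = 48.

48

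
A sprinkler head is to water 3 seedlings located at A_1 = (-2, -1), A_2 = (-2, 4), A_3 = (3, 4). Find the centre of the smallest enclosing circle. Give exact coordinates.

(0.5, 1.5)

Side lengths²: A_1A_2² = 25, A_1A_3² = 50, A_2A_3² = 25.
Since A_1A_3² = 50 ≥ 25 + 25 = 50, the angle opposite A_1A_3 is not acute, so the smallest enclosing circle has A_1A_3 as diameter.
Centre = midpoint of A_1A_3 = (0.5, 1.5), r² = 50/4 = 12.5.
Centre = (0.5, 1.5).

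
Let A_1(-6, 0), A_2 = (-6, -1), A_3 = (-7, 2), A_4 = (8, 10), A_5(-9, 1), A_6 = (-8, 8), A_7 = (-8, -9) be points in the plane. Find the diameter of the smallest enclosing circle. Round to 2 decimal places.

24.84

By Welzl's lemma the MEC is supported by two points (diametrically opposite) or three points (on a circumcircle).
The farthest pair is A_4–A_7 with squared distance 617. The circle on this segment as diameter has centre (0, 0.5) and r² = 617/4 = 154.25.
Check A_1: distance² to centre = 36.25 ≤ 154.25, so it lies inside.
All remaining points lie in this disk, and no smaller disk contains both endpoints, so this is the minimum enclosing circle.
Diameter = 2r = 2√(154.25) ≈ 24.84.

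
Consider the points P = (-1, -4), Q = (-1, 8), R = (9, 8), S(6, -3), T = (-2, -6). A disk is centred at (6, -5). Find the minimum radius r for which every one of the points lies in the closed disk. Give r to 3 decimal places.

The required radius is the distance from (6, -5) to the farthest point.
Squared distances: 50, 218, 178, 4, 65.
Maximum is 218, attained at Q.
r = √218 ≈ 14.765.

14.765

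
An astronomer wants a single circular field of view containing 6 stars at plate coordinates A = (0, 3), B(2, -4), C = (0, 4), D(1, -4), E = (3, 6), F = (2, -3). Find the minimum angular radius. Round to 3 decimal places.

5.099

The farthest pair is D–E with squared distance 104. The circle on this segment as diameter has centre (2, 1) and r² = 104/4 = 26.
Check A: distance² to centre = 8 ≤ 26, so it lies inside.
All remaining points lie in this disk, and no smaller disk contains both endpoints, so this is the minimum enclosing circle.
r = √26 ≈ 5.099.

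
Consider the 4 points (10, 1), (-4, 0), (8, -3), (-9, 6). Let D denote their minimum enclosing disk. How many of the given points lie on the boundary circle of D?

3

The minimum enclosing circle of a finite set is fixed by two of the points (as a diameter) or three (as a circumcircle).
The minimum enclosing circle is determined by three boundary points: (10, 1), (8, -3), (-9, 6).
Their circumcentre is (19/43, 141/43) with r² = 178525/1849.
The farthest remaining point (-4, 0) is at distance² 56362/1849 ≤ 178525/1849.
The points at distance exactly r from the centre are (10, 1), (8, -3), (-9, 6) — 3 points.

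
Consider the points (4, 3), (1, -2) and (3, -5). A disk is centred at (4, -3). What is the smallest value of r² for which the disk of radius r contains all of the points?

The required radius is the distance from (4, -3) to the farthest point.
Squared distances: 36, 10, 5.
Maximum is 36, attained at (4, 3).

36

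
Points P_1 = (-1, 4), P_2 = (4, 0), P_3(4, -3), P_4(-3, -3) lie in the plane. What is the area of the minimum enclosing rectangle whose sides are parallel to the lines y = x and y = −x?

60

In coordinates u = x + y, v = x − y the rectangle is axis-aligned; the map (x,y)→(u,v) scales areas by 2.
u-values: 3, 4, 1, -6; range = 4 − (-6) = 10.
v-values: -5, 4, 7, 0; range = 7 − (-5) = 12.
Area = (10 × 12) / 2 = 60.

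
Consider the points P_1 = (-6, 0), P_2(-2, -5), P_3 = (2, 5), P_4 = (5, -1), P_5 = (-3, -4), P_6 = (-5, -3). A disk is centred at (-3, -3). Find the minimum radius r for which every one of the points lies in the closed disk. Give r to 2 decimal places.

9.43

The required radius is the distance from (-3, -3) to the farthest point.
Squared distances: 18, 5, 89, 68, 1, 4.
Maximum is 89, attained at P_3.
r = √89 ≈ 9.43.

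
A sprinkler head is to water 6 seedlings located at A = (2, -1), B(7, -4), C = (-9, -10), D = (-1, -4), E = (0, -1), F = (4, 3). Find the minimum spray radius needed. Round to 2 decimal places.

The minimum enclosing circle of a finite set is fixed by two of the points (as a diameter) or three (as a circumcircle).
The minimum enclosing circle is determined by three boundary points: B, C, F.
Their circumcentre is (-2.2, -3.8) with r² = 84.68.
The farthest remaining point A is at distance² 25.48 ≤ 84.68.
r = √(84.68) ≈ 9.20.

9.20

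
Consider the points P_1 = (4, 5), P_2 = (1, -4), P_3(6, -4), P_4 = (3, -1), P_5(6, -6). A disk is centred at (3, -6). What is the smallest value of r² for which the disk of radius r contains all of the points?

The required radius is the distance from (3, -6) to the farthest point.
Squared distances: 122, 8, 13, 25, 9.
Maximum is 122, attained at P_1.

122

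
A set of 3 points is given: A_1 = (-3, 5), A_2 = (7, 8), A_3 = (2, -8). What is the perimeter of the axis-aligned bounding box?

52

Width = max x − min x = 7 − (-3) = 10.
Height = max y − min y = 8 − (-8) = 16.
Perimeter = 2(10 + 16) = 52.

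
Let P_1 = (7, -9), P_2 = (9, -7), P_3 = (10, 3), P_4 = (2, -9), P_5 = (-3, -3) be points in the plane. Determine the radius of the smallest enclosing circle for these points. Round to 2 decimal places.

A smallest enclosing disk is always determined by at most three of the input points on its boundary.
The minimum enclosing circle is determined by three boundary points: P_1, P_3, P_5.
Their circumcentre is (203/46, -91/46) with r² = 59245/1058.
The farthest remaining point P_4 is at distance² 58325/1058 ≤ 59245/1058.
r = √(59245/1058) ≈ 7.48.

7.48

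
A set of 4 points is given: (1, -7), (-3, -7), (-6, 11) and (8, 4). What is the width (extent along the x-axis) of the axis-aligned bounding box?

14

max x = 8, min x = -6, so width = 14.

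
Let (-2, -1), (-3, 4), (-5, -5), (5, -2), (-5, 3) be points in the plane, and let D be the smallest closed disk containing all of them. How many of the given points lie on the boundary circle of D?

3

The minimum enclosing circle is determined by three boundary points: (-5, -5), (5, -2), (-5, 3).
Their circumcentre is (-0.75, -1) with r² = 34.0625.
The farthest remaining point (-3, 4) is at distance² 30.0625 ≤ 34.0625.
The points at distance exactly r from the centre are (-5, -5), (5, -2), (-5, 3) — 3 points.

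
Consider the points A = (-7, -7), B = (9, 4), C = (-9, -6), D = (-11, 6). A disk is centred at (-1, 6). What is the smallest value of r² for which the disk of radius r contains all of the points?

The required radius is the distance from (-1, 6) to the farthest point.
Squared distances: 205, 104, 208, 100.
Maximum is 208, attained at C.

208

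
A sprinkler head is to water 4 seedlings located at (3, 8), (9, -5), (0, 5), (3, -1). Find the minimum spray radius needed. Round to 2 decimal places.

7.16

A smallest enclosing disk is always determined by at most three of the input points on its boundary.
The farthest pair is (3, 8)–(9, -5) with squared distance 205. The circle on this segment as diameter has centre (6, 1.5) and r² = 205/4 = 51.25.
Check (0, 5): distance² to centre = 48.25 ≤ 51.25, so it lies inside.
All remaining points lie in this disk, and no smaller disk contains both endpoints, so this is the minimum enclosing circle.
r = √(51.25) ≈ 7.16.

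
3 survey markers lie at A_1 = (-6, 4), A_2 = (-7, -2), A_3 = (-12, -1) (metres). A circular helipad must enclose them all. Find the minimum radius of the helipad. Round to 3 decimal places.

Side lengths²: A_1A_2² = 37, A_1A_3² = 61, A_2A_3² = 26.
Since A_1A_3² = 61 < 37 + 26 = 63, the triangle is acute, so the smallest enclosing circle is the circumcircle.
Circumcentre = (-553/62, 87/62), r² = 29341/1922.
r = √(29341/1922) ≈ 3.907.

3.907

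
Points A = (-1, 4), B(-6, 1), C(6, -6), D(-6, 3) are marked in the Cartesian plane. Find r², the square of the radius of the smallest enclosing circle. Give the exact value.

The farthest pair is C–D with squared distance 225. The circle on this segment as diameter has centre (0, -1.5) and r² = 225/4 = 56.25.
Check A: distance² to centre = 31.25 ≤ 56.25, so it lies inside.
All remaining points lie in this disk, and no smaller disk contains both endpoints, so this is the minimum enclosing circle.

56.25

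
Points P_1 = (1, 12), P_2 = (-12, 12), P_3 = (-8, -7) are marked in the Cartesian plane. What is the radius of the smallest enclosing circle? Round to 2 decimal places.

10.74

Side lengths²: P_1P_2² = 169, P_1P_3² = 442, P_2P_3² = 377.
Since P_1P_3² = 442 < 377 + 169 = 546, the triangle is acute, so the smallest enclosing circle is the circumcircle.
Circumcentre = (-5.5, 131/38), r² = 83317/722.
r = √(83317/722) ≈ 10.74.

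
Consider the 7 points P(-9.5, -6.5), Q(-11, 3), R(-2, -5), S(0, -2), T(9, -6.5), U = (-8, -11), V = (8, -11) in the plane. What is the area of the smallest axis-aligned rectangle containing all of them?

x ranges over [-11, 9], width 20.
y ranges over [-11, 3], height 14.
Area = 20 × 14 = 280.

280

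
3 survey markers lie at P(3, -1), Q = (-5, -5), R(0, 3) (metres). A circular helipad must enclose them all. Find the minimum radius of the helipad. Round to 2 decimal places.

Side lengths²: PQ² = 80, PR² = 25, QR² = 89.
Since QR² = 89 < 80 + 25 = 105, the triangle is acute, so the smallest enclosing circle is the circumcircle.
Circumcentre = (-39/22, -16/11), r² = 11125/484.
r = √(11125/484) ≈ 4.79.

4.79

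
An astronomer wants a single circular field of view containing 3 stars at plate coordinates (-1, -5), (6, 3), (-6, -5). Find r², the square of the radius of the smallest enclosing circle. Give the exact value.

Call the three points A, B, C in the order given.
Side lengths²: AB² = 113, AC² = 25, BC² = 208.
Since BC² = 208 ≥ 113 + 25 = 138, the angle opposite BC is not acute, so the smallest enclosing circle has BC as diameter.
Centre = midpoint of BC = (0, -1), r² = 208/4 = 52.

52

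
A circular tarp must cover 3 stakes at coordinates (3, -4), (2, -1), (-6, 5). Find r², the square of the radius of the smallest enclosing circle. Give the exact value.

Call the three points A, B, C in the order given.
Side lengths²: AB² = 10, AC² = 162, BC² = 100.
Since AC² = 162 ≥ 100 + 10 = 110, the angle opposite AC is not acute, so the smallest enclosing circle has AC as diameter.
Centre = midpoint of AC = (-1.5, 0.5), r² = 162/4 = 40.5.

40.5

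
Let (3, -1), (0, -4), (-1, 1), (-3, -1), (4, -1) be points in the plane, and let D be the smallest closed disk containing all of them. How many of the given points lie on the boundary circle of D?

2

The minimum enclosing circle of a finite set is fixed by two of the points (as a diameter) or three (as a circumcircle).
The farthest pair is (-3, -1)–(4, -1) with squared distance 49. The circle on this segment as diameter has centre (0.5, -1) and r² = 49/4 = 12.25.
Check (3, -1): distance² to centre = 6.25 ≤ 12.25, so it lies inside.
All remaining points lie in this disk, and no smaller disk contains both endpoints, so this is the minimum enclosing circle.
The points at distance exactly r from the centre are (-3, -1), (4, -1) — 2 points.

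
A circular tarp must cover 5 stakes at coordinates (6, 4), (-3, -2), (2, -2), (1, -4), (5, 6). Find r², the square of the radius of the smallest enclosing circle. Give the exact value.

290/9

A smallest enclosing disk is always determined by at most three of the input points on its boundary.
The minimum enclosing circle is determined by three boundary points: (-3, -2), (1, -4), (5, 6).
Their circumcentre is (4/3, 5/3) with r² = 290/9.
The farthest remaining point (6, 4) is at distance² 245/9 ≤ 290/9.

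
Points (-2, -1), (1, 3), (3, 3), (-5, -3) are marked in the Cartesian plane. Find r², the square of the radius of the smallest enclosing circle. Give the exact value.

The minimum enclosing circle of a finite set is fixed by two of the points (as a diameter) or three (as a circumcircle).
The farthest pair is (3, 3)–(-5, -3) with squared distance 100. The circle on this segment as diameter has centre (-1, 0) and r² = 100/4 = 25.
Check (-2, -1): distance² to centre = 2 ≤ 25, so it lies inside.
All remaining points lie in this disk, and no smaller disk contains both endpoints, so this is the minimum enclosing circle.

25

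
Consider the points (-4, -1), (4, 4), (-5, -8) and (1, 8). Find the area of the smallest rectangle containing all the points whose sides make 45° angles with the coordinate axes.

In coordinates u = x + y, v = x − y the rectangle is axis-aligned; the map (x,y)→(u,v) scales areas by 2.
u-values: -5, 8, -13, 9; range = 9 − (-13) = 22.
v-values: -3, 0, 3, -7; range = 3 − (-7) = 10.
Area = (22 × 10) / 2 = 110.

110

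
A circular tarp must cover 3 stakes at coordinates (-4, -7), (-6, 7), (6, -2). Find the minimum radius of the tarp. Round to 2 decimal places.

7.91

Call the three points A, B, C in the order given.
Side lengths²: AB² = 200, AC² = 125, BC² = 225.
Since BC² = 225 < 200 + 125 = 325, the triangle is acute, so the smallest enclosing circle is the circumcircle.
Circumcentre = (-1.5, 0.5), r² = 62.5.
r = √(62.5) ≈ 7.91.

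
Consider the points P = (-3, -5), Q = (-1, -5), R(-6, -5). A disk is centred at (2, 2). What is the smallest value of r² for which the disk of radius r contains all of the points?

The required radius is the distance from (2, 2) to the farthest point.
Squared distances: 74, 58, 113.
Maximum is 113, attained at R.

113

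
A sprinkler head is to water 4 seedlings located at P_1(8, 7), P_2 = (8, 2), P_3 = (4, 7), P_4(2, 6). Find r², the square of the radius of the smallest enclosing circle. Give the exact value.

A smallest enclosing disk is always determined by at most three of the input points on its boundary.
The minimum enclosing circle is determined by three boundary points: P_1, P_2, P_4.
Their circumcentre is (16/3, 4.5) with r² = 481/36.
The farthest remaining point P_3 is at distance² 289/36 ≤ 481/36.

481/36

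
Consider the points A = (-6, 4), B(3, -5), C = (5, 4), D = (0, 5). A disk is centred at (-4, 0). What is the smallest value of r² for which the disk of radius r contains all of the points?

97

The required radius is the distance from (-4, 0) to the farthest point.
Squared distances: 20, 74, 97, 41.
Maximum is 97, attained at C.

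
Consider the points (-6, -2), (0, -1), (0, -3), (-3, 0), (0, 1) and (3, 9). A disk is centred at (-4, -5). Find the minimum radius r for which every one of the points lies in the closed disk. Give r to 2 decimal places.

The required radius is the distance from (-4, -5) to the farthest point.
Squared distances: 13, 32, 20, 26, 52, 245.
Maximum is 245, attained at (3, 9).
r = √245 ≈ 15.65.

15.65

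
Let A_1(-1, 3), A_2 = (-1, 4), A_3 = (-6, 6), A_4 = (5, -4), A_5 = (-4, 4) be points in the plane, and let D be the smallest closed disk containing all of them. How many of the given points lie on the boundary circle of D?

A smallest enclosing disk is always determined by at most three of the input points on its boundary.
The farthest pair is A_3–A_4 with squared distance 221. The circle on this segment as diameter has centre (-0.5, 1) and r² = 221/4 = 55.25.
Check A_1: distance² to centre = 4.25 ≤ 55.25, so it lies inside.
All remaining points lie in this disk, and no smaller disk contains both endpoints, so this is the minimum enclosing circle.
The points at distance exactly r from the centre are A_3, A_4 — 2 points.

2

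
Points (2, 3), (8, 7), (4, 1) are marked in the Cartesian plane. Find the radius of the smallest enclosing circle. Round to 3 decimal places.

Call the three points A, B, C in the order given.
Side lengths²: AB² = 52, AC² = 8, BC² = 52.
Since BC² = 52 < 52 + 8 = 60, the triangle is acute, so the smallest enclosing circle is the circumcircle.
Circumcentre = (5.4, 4.4), r² = 13.52.
r = √(13.52) ≈ 3.677.

3.677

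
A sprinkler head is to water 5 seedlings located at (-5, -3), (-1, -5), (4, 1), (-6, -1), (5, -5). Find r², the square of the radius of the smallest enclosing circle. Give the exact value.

65897/1922

A smallest enclosing disk is always determined by at most three of the input points on its boundary.
The minimum enclosing circle is determined by three boundary points: (4, 1), (-6, -1), (5, -5).
Their circumcentre is (-27/62, -175/62) with r² = 65897/1922.
The farthest remaining point (-5, -3) is at distance² 40105/1922 ≤ 65897/1922.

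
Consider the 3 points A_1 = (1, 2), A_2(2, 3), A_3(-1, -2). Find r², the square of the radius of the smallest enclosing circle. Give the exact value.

Side lengths²: A_1A_2² = 2, A_1A_3² = 20, A_2A_3² = 34.
Since A_2A_3² = 34 ≥ 20 + 2 = 22, the angle opposite A_2A_3 is not acute, so the smallest enclosing circle has A_2A_3 as diameter.
Centre = midpoint of A_2A_3 = (0.5, 0.5), r² = 34/4 = 8.5.

8.5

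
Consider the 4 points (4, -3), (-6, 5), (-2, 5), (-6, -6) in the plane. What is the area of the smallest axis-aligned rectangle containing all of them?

110

x ranges over [-6, 4], width 10.
y ranges over [-6, 5], height 11.
Area = 10 × 11 = 110.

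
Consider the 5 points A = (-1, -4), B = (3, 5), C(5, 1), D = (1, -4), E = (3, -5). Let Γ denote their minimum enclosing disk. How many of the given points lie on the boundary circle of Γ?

The minimum enclosing circle of a finite set is fixed by two of the points (as a diameter) or three (as a circumcircle).
The minimum enclosing circle is determined by three boundary points: A, B, E.
Their circumcentre is (2.125, 0) with r² = 25.765625.
The farthest remaining point D is at distance² 17.265625 ≤ 25.765625.
The points at distance exactly r from the centre are A, B, E — 3 points.

3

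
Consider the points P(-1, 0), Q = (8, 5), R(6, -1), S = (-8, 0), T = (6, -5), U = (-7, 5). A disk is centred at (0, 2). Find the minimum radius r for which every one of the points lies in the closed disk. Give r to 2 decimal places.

9.22

The required radius is the distance from (0, 2) to the farthest point.
Squared distances: 5, 73, 45, 68, 85, 58.
Maximum is 85, attained at T.
r = √85 ≈ 9.22.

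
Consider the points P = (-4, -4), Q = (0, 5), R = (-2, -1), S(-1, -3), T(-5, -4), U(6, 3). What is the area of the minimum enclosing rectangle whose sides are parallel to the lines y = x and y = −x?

72

In coordinates u = x + y, v = x − y the rectangle is axis-aligned; the map (x,y)→(u,v) scales areas by 2.
u-values: -8, 5, -3, -4, -9, 9; range = 9 − (-9) = 18.
v-values: 0, -5, -1, 2, -1, 3; range = 3 − (-5) = 8.
Area = (18 × 8) / 2 = 72.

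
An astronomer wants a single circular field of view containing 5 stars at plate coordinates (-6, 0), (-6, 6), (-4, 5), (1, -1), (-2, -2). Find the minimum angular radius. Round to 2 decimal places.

By Welzl's lemma the MEC is supported by two points (diametrically opposite) or three points (on a circumcircle).
The farthest pair is (-6, 6)–(1, -1) with squared distance 98. The circle on this segment as diameter has centre (-2.5, 2.5) and r² = 98/4 = 24.5.
Check (-6, 0): distance² to centre = 18.5 ≤ 24.5, so it lies inside.
All remaining points lie in this disk, and no smaller disk contains both endpoints, so this is the minimum enclosing circle.
r = √(24.5) ≈ 4.95.

4.95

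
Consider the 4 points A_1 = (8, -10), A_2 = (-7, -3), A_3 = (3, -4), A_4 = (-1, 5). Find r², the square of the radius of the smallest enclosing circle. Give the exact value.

By Welzl's lemma the MEC is supported by two points (diametrically opposite) or three points (on a circumcircle).
The minimum enclosing circle is determined by three boundary points: A_1, A_2, A_4.
Their circumcentre is (52/27, -31/9) with r² = 58225/729.
The farthest remaining point A_3 is at distance² 1066/729 ≤ 58225/729.

58225/729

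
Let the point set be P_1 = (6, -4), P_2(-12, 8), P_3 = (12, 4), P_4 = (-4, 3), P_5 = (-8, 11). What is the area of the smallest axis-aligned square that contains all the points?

The bounding box has width 24 and height 15.
An axis-aligned square enclosing the set must have side ≥ max(width, height).
So the minimum side is max(24, 15) = 24.
Area = 24² = 576.

576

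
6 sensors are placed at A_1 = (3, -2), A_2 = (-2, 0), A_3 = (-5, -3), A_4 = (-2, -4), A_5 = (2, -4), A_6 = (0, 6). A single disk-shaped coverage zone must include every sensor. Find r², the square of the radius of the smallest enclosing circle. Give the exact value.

By Welzl's lemma the MEC is supported by two points (diametrically opposite) or three points (on a circumcircle).
The minimum enclosing circle is determined by three boundary points: A_3, A_5, A_6.
Their circumcentre is (-31/34, 21/34) with r² = 17225/578.
The farthest remaining point A_4 is at distance² 13009/578 ≤ 17225/578.

17225/578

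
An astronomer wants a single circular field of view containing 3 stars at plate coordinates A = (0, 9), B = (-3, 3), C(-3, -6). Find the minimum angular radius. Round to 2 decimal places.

7.65

Side lengths²: AB² = 45, AC² = 234, BC² = 81.
Since AC² = 234 ≥ 81 + 45 = 126, the angle opposite AC is not acute, so the smallest enclosing circle has AC as diameter.
Centre = midpoint of AC = (-1.5, 1.5), r² = 234/4 = 58.5.
r = √(58.5) ≈ 7.65.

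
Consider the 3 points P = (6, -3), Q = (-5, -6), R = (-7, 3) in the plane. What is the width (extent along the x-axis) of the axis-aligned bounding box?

max x = 6, min x = -7, so width = 13.

13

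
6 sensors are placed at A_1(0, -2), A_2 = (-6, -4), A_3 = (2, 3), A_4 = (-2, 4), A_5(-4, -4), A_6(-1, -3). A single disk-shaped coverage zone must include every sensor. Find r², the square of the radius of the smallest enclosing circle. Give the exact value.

28.25

By Welzl's lemma the MEC is supported by two points (diametrically opposite) or three points (on a circumcircle).
The farthest pair is A_2–A_3 with squared distance 113. The circle on this segment as diameter has centre (-2, -0.5) and r² = 113/4 = 28.25.
Check A_1: distance² to centre = 6.25 ≤ 28.25, so it lies inside.
All remaining points lie in this disk, and no smaller disk contains both endpoints, so this is the minimum enclosing circle.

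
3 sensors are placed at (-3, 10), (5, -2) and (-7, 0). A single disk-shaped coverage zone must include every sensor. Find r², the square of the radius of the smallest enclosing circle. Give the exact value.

54.48828125

Call the three points A, B, C in the order given.
Side lengths²: AB² = 208, AC² = 116, BC² = 148.
Since AB² = 208 < 148 + 116 = 264, the triangle is acute, so the smallest enclosing circle is the circumcircle.
Circumcentre = (-0.3125, 3.125), r² = 54.48828125.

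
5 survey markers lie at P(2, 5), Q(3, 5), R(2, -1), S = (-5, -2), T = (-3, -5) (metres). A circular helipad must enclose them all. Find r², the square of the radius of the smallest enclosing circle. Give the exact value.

34

By Welzl's lemma the MEC is supported by two points (diametrically opposite) or three points (on a circumcircle).
The farthest pair is Q–T with squared distance 136. The circle on this segment as diameter has centre (0, 0) and r² = 136/4 = 34.
Check P: distance² to centre = 29 ≤ 34, so it lies inside.
All remaining points lie in this disk, and no smaller disk contains both endpoints, so this is the minimum enclosing circle.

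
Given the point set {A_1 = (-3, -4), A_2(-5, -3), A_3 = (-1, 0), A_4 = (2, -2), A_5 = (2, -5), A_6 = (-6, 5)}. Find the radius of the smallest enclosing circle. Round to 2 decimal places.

A smallest enclosing disk is always determined by at most three of the input points on its boundary.
The farthest pair is A_5–A_6 with squared distance 164. The circle on this segment as diameter has centre (-2, 0) and r² = 164/4 = 41.
Check A_1: distance² to centre = 17 ≤ 41, so it lies inside.
All remaining points lie in this disk, and no smaller disk contains both endpoints, so this is the minimum enclosing circle.
r = √41 ≈ 6.40.

6.40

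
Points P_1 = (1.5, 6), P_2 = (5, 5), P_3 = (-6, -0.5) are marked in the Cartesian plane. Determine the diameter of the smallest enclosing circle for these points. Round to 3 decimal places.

12.298

Side lengths²: P_1P_2² = 13.25, P_1P_3² = 98.5, P_2P_3² = 151.25.
Since P_2P_3² = 151.25 ≥ 98.5 + 13.25 = 111.75, the angle opposite P_2P_3 is not acute, so the smallest enclosing circle has P_2P_3 as diameter.
Centre = midpoint of P_2P_3 = (-0.5, 2.25), r² = 151.25/4 = 37.8125.
Diameter = 2r = 2√(37.8125) ≈ 12.298.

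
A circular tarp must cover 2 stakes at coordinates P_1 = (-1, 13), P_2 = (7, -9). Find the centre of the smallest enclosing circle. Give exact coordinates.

The smallest circle enclosing two points has them as diameter endpoints.
Centre = midpoint = (3, 2); r² = |P_1P_2|²/4 = 548/4 = 137.
Centre = (3, 2).

(3, 2)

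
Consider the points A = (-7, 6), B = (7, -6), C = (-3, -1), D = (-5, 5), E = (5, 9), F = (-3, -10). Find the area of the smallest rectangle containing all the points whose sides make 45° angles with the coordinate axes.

In coordinates u = x + y, v = x − y the rectangle is axis-aligned; the map (x,y)→(u,v) scales areas by 2.
u-values: -1, 1, -4, 0, 14, -13; range = 14 − (-13) = 27.
v-values: -13, 13, -2, -10, -4, 7; range = 13 − (-13) = 26.
Area = (27 × 26) / 2 = 351.

351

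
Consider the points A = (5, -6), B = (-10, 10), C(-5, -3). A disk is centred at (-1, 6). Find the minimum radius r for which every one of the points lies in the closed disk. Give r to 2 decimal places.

13.42

The required radius is the distance from (-1, 6) to the farthest point.
Squared distances: 180, 97, 97.
Maximum is 180, attained at A.
r = √180 ≈ 13.42.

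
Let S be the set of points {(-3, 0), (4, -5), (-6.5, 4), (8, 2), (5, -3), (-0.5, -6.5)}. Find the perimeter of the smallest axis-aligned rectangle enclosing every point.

Width = max x − min x = 8 − (-6.5) = 14.5.
Height = max y − min y = 4 − (-6.5) = 10.5.
Perimeter = 2(14.5 + 10.5) = 50.

50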